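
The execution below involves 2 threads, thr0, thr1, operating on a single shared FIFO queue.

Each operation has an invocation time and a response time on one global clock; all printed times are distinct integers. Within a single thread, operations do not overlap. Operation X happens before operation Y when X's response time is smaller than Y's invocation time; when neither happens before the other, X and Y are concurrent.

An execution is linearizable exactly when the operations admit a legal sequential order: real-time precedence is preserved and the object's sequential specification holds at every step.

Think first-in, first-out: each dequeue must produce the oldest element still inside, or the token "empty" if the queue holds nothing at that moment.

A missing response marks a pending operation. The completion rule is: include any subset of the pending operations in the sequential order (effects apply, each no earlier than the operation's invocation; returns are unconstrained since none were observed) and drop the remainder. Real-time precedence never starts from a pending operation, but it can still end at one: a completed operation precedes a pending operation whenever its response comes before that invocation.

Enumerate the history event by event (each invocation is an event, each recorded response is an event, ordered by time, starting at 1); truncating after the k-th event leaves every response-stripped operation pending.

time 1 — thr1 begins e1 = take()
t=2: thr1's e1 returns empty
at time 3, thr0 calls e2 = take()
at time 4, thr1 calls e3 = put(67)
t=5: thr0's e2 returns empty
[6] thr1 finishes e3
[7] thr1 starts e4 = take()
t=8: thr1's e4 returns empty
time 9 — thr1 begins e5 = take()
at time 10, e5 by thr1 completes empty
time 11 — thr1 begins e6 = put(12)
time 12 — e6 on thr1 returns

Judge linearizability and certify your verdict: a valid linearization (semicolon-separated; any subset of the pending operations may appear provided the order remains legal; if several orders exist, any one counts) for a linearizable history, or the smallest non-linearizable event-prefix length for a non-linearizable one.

already the first 8 events (up to e4's response at time 8) admit no linearization; the first 7 still do
all 2 real-time-respecting orders fail — 4 completed FIFO queue operations, no legal replay
sample order e1, e2, e3, e4 stalls at step 4 — e4 take() → empty has no legal effect
sample order e1, e3, e2, e4 stalls at step 3 — e2 take() → empty has no legal effect

not linearizable — minimal violating prefix: 8 events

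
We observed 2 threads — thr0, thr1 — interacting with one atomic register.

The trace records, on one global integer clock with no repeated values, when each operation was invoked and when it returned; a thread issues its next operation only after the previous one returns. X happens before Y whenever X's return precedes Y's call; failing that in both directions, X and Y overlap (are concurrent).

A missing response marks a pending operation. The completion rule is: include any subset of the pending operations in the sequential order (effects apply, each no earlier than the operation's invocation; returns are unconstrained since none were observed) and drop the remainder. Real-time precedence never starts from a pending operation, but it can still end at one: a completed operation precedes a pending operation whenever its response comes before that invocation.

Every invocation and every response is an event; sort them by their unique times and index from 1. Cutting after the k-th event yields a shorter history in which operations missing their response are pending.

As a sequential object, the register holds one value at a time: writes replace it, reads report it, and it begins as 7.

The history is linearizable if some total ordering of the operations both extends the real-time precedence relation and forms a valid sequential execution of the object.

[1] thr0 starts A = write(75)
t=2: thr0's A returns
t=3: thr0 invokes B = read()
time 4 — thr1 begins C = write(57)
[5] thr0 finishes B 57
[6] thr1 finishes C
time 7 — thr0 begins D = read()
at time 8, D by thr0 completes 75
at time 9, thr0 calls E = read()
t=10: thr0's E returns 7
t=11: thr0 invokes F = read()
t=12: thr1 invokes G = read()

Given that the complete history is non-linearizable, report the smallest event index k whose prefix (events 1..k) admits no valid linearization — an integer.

8

events 1..7 are linearizable, e.g. via A, C, B:
after step 1 (A write(75)): value 75
after step 2 (C write(57)): value 57
after step 3 (B read() → 57): value 57
once event 8 joins (D's response, time 8), exhaustive search finds no witness
take A, B, C, D: step 2 already fails, because B read() → 57 cannot occur there
take A, C, B, D: step 4 already fails, because D read() → 75 cannot occur there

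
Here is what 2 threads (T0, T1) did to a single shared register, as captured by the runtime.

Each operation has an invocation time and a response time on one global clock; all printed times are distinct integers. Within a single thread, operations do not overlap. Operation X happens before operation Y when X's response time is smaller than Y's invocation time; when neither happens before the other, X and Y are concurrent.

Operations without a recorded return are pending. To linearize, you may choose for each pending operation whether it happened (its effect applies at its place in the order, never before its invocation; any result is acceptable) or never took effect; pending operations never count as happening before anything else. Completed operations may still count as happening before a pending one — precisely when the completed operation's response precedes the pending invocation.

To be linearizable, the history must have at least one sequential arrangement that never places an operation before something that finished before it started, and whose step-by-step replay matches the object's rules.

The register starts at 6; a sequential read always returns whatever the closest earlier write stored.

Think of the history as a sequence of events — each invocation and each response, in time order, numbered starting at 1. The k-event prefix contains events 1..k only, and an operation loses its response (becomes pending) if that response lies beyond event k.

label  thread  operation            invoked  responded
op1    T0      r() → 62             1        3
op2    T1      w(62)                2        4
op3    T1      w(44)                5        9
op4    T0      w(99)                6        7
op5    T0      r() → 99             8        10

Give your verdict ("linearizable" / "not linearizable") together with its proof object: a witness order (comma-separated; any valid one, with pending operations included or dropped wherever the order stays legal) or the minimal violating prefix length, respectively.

linearizable — witness: op2, op1, op3, op4, op5

1. op2 w(62), leaving value 62
2. op1 r() → 62, leaving value 62
3. op3 w(44), leaving value 44
4. op4 w(99), leaving value 99
5. op5 r() → 99, leaving value 99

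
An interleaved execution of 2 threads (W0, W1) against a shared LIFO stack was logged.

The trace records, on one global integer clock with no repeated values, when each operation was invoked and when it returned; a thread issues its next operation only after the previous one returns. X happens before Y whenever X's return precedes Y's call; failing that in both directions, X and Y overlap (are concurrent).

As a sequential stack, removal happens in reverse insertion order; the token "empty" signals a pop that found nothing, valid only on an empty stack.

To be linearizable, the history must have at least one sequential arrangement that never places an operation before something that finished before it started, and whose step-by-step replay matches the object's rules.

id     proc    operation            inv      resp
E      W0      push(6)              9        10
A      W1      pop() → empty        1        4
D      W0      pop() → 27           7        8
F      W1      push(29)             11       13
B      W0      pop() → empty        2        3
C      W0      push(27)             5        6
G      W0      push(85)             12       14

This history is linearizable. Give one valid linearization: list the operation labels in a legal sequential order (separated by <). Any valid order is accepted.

A < B < C < D < E < F < G

1. A pop() → empty, leaving stack <>
2. B pop() → empty, leaving stack <>
3. C push(27), leaving stack <27>
4. D pop() → 27, leaving stack <>
5. E push(6), leaving stack <6>
6. F push(29), leaving stack <6,29>
7. G push(85), leaving stack <6,29,85>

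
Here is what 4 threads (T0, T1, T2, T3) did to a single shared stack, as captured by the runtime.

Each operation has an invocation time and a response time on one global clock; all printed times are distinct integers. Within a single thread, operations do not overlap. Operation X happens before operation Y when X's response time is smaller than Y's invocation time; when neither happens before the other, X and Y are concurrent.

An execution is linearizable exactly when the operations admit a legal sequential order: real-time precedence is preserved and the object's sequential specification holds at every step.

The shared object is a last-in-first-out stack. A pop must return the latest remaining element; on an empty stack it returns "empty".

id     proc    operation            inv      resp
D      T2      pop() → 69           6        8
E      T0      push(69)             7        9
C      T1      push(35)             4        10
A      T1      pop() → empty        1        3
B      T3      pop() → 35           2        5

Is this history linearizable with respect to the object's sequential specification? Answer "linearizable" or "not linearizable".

witness order: A, C, B, E, D
1. A pop() → empty, leaving stack <>
2. C push(35), leaving stack <35>
3. B pop() → 35, leaving stack <>
4. E push(69), leaving stack <69>
5. D pop() → 69, leaving stack <>

linearizable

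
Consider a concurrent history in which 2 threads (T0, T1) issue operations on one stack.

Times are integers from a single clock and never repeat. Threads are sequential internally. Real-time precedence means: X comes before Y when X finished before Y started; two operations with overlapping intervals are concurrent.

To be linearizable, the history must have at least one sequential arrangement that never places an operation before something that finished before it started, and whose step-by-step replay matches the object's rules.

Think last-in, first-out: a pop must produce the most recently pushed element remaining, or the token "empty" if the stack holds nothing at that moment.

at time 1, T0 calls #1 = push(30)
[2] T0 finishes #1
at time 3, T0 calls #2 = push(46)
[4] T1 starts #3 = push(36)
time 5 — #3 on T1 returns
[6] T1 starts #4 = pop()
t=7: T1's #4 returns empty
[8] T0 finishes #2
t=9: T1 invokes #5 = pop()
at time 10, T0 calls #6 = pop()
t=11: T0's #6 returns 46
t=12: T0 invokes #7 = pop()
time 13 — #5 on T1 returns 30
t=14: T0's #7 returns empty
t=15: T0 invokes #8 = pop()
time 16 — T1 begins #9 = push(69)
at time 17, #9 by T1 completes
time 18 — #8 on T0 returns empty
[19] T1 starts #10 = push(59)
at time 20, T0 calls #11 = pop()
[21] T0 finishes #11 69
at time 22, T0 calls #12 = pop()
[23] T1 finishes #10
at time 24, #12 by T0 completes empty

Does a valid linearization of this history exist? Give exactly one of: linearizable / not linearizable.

events 1..6 are fine; event 7 — the response of #4 at time 7 — makes the prefix non-linearizable
one real-time candidate order over the 3 completed operations — the stack replay rejects it
completion choices over the 1 pending operation (#2) were checked; none helps
one such order, #1, #3, #4 (pending dropped), breaks at step 3 where #4 pop() → empty is illegal

not linearizable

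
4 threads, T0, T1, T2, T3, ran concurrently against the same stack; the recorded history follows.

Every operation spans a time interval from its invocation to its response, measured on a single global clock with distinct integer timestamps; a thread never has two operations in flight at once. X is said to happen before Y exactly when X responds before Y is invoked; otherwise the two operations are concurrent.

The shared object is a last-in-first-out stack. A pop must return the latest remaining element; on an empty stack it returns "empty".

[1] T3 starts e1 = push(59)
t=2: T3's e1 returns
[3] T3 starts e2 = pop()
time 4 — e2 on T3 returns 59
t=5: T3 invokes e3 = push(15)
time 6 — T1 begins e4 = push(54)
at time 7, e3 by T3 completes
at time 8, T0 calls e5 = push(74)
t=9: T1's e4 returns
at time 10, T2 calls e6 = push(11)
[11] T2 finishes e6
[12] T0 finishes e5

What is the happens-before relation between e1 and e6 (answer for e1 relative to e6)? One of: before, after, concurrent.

before

e1 spans [1,2], e6 spans [10,11]
resp(e1)=2 < inv(e6)=10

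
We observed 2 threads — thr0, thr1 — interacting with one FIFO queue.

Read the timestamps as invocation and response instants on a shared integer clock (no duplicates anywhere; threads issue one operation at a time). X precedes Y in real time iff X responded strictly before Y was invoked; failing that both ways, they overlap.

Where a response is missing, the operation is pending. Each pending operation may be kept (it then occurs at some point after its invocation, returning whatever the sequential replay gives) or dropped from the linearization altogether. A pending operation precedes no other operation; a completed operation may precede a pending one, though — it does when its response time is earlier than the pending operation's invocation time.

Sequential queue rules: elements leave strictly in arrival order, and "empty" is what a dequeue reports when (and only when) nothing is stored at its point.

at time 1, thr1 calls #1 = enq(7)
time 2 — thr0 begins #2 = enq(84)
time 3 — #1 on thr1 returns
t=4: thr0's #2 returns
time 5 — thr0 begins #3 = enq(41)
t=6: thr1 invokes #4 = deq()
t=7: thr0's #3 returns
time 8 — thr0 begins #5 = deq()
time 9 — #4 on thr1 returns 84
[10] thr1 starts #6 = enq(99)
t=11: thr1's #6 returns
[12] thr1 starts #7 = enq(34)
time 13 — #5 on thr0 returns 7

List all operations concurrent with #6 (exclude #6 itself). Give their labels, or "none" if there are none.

overlap test against #6 [10,11]: concurrent iff the interval meets 10..11
#1 [1,3]: before
#2 [2,4]: before
#3 [5,7]: before
#4 [6,9]: before
#5 [8,13]: concurrent
#7 [12,…): after

#5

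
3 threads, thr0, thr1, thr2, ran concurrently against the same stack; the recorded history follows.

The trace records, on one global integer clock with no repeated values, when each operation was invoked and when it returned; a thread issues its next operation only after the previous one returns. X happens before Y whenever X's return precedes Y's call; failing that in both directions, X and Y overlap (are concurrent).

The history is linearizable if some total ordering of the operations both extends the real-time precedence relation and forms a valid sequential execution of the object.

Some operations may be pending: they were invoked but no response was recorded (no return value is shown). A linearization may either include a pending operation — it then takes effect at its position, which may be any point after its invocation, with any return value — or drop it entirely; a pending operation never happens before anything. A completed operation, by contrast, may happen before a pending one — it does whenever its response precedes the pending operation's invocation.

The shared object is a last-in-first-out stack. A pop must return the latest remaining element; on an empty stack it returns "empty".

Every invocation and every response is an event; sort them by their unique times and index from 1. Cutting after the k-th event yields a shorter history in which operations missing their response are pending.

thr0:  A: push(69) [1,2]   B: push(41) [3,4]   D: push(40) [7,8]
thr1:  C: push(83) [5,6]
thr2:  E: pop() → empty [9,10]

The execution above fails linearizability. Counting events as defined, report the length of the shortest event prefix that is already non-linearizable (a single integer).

10

events 1..9 are linearizable, e.g. via A, B, C, D:
1. A push(69), leaving stack <69>
2. B push(41), leaving stack <69,41>
3. C push(83), leaving stack <69,41,83>
4. D push(40), leaving stack <69,41,83,40>
adding event 10 (E responds at 10) leaves no legal real-time order
one such order, A, B, C, D, E, breaks at step 5 where E pop() → empty is illegal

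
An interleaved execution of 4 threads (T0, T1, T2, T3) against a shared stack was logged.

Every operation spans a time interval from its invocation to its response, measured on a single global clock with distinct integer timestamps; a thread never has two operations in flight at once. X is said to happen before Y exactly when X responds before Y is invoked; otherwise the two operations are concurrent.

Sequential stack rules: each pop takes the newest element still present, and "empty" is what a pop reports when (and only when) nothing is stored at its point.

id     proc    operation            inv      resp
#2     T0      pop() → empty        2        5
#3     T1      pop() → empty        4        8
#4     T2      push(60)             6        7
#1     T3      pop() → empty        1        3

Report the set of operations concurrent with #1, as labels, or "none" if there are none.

#2

#1 spans [1,3]; an op avoiding the whole window 1..3 is ordered, any other is concurrent
#2 [2,5]: concurrent
#3 [4,8]: after
#4 [6,7]: after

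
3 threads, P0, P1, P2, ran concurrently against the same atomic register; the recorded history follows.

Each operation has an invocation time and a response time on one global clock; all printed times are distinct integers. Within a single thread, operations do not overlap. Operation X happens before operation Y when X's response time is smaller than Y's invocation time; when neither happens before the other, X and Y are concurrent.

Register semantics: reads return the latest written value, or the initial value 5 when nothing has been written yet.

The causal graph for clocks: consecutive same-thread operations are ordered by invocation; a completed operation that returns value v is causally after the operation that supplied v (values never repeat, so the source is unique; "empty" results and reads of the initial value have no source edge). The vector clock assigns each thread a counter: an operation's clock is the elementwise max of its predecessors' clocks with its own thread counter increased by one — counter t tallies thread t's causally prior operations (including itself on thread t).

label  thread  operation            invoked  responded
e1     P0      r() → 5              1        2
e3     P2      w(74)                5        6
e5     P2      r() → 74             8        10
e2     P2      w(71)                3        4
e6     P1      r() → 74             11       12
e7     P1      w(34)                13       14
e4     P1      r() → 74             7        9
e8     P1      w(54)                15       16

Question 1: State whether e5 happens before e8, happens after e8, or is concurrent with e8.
before

e5 spans [8,10], e8 spans [15,16]
resp(e5)=10 < inv(e8)=15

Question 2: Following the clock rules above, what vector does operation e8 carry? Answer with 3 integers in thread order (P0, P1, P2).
(0, 4, 2)

e2 (invocation 3): nothing precedes it; P2's component alone gives (0, 0, 1)
e1 (invocation 1): nothing precedes it; P0's component alone gives (1, 0, 0)
invoked at 5, e3 merges VC(e2)=(0, 0, 1) and bumps P2's slot → (0, 0, 2)
invoked at 8, e5 merges VC(e3)=(0, 0, 2) and bumps P2's slot → (0, 0, 3)
invoked at 7, e4 merges VC(e3)=(0, 0, 2) and bumps P1's slot → (0, 1, 2)
invoked at 11, e6 merges VC(e3)=(0, 0, 2), VC(e4)=(0, 1, 2) and bumps P1's slot → (0, 2, 2)
invoked at 13, e7 merges VC(e6)=(0, 2, 2) and bumps P1's slot → (0, 3, 2)
invoked at 15, e8 merges VC(e7)=(0, 3, 2) and bumps P1's slot → (0, 4, 2)
target: VC(e8) = (0, 4, 2)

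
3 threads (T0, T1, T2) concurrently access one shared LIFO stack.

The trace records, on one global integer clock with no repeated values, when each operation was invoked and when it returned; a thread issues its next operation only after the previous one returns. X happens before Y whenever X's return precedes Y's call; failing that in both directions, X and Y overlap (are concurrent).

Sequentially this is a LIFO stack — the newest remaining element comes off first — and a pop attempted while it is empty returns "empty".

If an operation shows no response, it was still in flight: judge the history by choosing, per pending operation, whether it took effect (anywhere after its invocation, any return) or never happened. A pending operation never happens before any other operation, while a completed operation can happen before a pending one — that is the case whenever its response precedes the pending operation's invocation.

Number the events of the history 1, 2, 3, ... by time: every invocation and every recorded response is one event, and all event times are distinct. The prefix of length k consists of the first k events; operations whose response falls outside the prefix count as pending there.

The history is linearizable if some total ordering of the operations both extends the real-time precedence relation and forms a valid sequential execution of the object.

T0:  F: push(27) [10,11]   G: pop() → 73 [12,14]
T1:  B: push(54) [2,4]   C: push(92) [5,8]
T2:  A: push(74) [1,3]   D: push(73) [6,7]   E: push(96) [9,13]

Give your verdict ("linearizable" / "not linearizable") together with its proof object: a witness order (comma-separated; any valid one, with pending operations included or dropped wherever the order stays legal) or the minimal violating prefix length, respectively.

not linearizable — minimal violating prefix: 14 events

through event 13 a valid linearization exists; event 14 (G responding at time 14) ends that
all 12 real-time-respecting orders fail — 7 completed LIFO stack operations, no legal replay
take A, B, C, D, E, F, G: step 7 already fails, because G pop() → 73 cannot occur there
take A, B, C, D, F, E, G: step 7 already fails, because G pop() → 73 cannot occur there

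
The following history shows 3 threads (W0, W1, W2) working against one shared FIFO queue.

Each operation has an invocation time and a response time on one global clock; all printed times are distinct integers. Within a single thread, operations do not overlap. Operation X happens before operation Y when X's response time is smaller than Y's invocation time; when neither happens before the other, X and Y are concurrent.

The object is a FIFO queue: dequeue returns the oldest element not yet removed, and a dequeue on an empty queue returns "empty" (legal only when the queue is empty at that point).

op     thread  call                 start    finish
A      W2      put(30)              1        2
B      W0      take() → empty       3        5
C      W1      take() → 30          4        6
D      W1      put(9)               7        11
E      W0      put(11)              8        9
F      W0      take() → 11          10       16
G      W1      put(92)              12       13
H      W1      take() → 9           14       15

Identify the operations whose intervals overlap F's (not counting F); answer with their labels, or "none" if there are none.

concurrent with F ([10,16]): every op whose interval crosses 10..16
A [1,2]: before
B [3,5]: before
C [4,6]: before
D [7,11]: concurrent
E [8,9]: before
G [12,13]: concurrent
H [14,15]: concurrent

D, G, H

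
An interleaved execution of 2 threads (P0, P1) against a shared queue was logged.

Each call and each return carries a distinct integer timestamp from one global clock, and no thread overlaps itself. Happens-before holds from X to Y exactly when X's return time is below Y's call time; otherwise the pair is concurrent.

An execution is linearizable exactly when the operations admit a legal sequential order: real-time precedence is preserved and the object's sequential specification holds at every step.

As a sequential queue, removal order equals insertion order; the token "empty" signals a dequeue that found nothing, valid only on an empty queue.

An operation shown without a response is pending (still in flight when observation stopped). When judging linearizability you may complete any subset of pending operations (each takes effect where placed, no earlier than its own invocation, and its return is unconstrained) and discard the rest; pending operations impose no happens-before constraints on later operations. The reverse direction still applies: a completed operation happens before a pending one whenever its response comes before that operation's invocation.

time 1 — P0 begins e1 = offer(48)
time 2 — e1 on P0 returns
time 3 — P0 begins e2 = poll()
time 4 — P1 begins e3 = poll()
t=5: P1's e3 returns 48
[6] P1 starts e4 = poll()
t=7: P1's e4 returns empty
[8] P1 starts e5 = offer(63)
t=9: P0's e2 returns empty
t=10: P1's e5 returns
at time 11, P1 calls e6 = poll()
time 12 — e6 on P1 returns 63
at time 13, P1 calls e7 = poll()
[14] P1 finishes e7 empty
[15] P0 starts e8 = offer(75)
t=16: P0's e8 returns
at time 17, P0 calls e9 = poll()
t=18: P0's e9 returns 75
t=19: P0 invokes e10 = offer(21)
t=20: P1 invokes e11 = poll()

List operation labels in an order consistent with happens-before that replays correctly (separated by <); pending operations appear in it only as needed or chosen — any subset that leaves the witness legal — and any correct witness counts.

1. e1 offer(48), leaving queue <48>
2. e3 poll() → 48, leaving queue <>
3. e2 poll() → empty, leaving queue <>
4. e4 poll() → empty, leaving queue <>
5. e5 offer(63), leaving queue <63>
6. e6 poll() → 63, leaving queue <>
7. e7 poll() → empty, leaving queue <>
8. e8 offer(75), leaving queue <75>
9. e9 poll() → 75, leaving queue <>

e1 < e3 < e2 < e4 < e5 < e6 < e7 < e8 < e9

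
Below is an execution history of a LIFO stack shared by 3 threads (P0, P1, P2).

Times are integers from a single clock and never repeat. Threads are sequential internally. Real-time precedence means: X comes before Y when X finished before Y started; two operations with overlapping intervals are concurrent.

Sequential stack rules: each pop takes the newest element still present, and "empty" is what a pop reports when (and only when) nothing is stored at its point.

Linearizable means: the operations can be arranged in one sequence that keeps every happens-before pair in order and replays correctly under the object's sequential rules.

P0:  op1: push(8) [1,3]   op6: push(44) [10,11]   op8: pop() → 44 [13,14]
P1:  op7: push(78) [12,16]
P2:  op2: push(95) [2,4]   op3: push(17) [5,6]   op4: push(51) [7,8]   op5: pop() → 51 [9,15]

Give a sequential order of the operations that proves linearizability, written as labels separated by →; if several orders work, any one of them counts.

1. op1 push(8), leaving stack <8>
2. op2 push(95), leaving stack <8,95>
3. op3 push(17), leaving stack <8,95,17>
4. op4 push(51), leaving stack <8,95,17,51>
5. op5 pop() → 51, leaving stack <8,95,17>
6. op6 push(44), leaving stack <8,95,17,44>
7. op8 pop() → 44, leaving stack <8,95,17>
8. op7 push(78), leaving stack <8,95,17,78>

op1 → op2 → op3 → op4 → op5 → op6 → op8 → op7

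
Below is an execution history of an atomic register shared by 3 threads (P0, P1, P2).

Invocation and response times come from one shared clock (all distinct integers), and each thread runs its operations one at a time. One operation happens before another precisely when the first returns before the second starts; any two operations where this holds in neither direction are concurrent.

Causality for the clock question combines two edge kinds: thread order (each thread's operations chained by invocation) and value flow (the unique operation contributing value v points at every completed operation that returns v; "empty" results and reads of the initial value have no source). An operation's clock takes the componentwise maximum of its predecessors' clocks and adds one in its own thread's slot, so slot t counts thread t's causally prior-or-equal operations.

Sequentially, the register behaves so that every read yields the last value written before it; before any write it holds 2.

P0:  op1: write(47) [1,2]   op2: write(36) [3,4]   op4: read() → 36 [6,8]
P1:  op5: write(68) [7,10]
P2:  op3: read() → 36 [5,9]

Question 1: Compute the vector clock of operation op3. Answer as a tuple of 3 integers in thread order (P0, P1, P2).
op5 (invocation 7): nothing precedes it; P1's component alone gives (0, 1, 0)
op1 (invocation 1): nothing precedes it; P0's component alone gives (1, 0, 0)
from VC(op1)=(1, 0, 0), op2 (invoked 3) maxes components and bumps P0 → (2, 0, 0)
from VC(op2)=(2, 0, 0), op3 (invoked 5) maxes components and bumps P2 → (2, 0, 1)
from VC(op2)=(2, 0, 0), op4 (invoked 6) maxes components and bumps P0 → (3, 0, 0)
target: VC(op3) = (2, 0, 1)

(2, 0, 1)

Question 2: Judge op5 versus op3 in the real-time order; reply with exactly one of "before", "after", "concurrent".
op5 spans [7,10], op3 spans [5,9]
the intervals overlap in both directions

concurrent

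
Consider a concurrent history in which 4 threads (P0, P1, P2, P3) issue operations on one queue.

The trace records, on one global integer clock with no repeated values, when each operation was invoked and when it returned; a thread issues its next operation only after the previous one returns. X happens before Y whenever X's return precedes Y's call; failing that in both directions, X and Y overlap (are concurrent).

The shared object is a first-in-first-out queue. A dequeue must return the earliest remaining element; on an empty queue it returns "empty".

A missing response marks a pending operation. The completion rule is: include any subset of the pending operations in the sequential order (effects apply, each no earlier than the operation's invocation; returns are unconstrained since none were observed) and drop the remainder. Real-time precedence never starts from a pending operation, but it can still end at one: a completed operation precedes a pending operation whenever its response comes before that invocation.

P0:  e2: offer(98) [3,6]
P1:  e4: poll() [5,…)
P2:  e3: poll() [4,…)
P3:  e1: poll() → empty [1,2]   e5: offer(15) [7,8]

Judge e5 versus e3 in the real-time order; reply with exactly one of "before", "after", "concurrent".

concurrent

e5 spans [7,8], e3 spans [4,…)
the intervals overlap in both directions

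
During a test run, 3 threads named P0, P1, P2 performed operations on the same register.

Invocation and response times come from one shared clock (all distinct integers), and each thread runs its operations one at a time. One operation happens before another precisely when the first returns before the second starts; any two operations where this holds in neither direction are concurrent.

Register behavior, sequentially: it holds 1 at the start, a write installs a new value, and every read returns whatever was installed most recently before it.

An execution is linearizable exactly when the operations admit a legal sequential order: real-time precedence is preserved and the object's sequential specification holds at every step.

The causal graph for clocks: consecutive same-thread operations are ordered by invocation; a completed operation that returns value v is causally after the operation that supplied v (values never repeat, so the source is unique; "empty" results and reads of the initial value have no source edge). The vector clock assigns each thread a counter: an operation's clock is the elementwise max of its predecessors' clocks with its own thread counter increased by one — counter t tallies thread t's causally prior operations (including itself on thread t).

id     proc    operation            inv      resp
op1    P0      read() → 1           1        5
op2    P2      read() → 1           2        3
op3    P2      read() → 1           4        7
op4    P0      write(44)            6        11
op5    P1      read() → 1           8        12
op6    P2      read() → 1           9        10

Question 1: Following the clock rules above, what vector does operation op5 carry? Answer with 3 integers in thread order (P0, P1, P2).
op2 (invocation 2): nothing precedes it; P2's component alone gives (0, 0, 1)
op5 (invocation 8): nothing precedes it; P1's component alone gives (0, 1, 0)
op1 (invocation 1): nothing precedes it; P0's component alone gives (1, 0, 0)
invoked at 4, op3 merges VC(op2)=(0, 0, 1) and bumps P2's slot → (0, 0, 2)
invoked at 6, op4 merges VC(op1)=(1, 0, 0) and bumps P0's slot → (2, 0, 0)
invoked at 9, op6 merges VC(op3)=(0, 0, 2) and bumps P2's slot → (0, 0, 3)
target: VC(op5) = (0, 1, 0)

(0, 1, 0)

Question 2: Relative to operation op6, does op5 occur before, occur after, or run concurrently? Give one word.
op5 spans [8,12], op6 spans [9,10]
the intervals overlap in both directions

concurrent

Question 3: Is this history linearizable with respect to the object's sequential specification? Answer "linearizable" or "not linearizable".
a witness: op1, op2, op3, op5, op6, op4
1. op1 read() → 1, leaving value 1
2. op2 read() → 1, leaving value 1
3. op3 read() → 1, leaving value 1
4. op5 read() → 1, leaving value 1
5. op6 read() → 1, leaving value 1
6. op4 write(44), leaving value 44

linearizable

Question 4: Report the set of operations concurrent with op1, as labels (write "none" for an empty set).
concurrent with op1 ([1,5]): every op whose interval crosses 1..5
op2 [2,3]: concurrent
op3 [4,7]: concurrent
op4 [6,11]: after
op5 [8,12]: after
op6 [9,10]: after

op2, op3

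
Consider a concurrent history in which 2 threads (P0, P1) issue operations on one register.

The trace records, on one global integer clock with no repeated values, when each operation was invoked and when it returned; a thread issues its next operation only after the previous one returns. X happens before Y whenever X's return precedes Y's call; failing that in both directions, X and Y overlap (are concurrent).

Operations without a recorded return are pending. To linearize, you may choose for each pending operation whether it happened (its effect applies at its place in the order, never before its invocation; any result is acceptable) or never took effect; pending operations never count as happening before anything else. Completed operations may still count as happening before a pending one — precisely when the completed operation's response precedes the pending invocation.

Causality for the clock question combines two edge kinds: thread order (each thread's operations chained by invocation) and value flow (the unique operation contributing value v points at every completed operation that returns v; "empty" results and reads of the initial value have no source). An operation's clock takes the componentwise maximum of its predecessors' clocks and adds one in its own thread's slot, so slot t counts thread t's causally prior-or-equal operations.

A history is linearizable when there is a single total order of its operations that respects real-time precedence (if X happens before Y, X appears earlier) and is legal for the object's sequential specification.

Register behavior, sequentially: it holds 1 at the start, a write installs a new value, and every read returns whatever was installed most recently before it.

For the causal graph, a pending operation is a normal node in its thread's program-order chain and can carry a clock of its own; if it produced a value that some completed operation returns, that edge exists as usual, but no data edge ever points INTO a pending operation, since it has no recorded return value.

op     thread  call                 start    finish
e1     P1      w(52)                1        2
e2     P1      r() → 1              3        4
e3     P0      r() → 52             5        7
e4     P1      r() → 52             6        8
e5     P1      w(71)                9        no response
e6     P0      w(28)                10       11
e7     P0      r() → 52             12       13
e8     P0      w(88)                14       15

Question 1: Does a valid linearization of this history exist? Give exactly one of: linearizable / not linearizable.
already the first 4 events (up to e2's response at time 4) admit no linearization; the first 3 still do
the sole real-time-consistent order of 2 completed operations fails the register replay
e.g. e1, e2: illegal at step 2, since e2 r() → 1 cannot apply there

not linearizable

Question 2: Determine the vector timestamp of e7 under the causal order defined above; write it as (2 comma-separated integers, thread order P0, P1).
VC(e1, invoked at 1): no causal predecessors; +1 on P1 → (0, 1)
from VC(e1)=(0, 1), e2 (invoked 3) maxes components and bumps P1 → (0, 2)
from VC(e1)=(0, 1), e3 (invoked 5) maxes components and bumps P0 → (1, 1)
from VC(e1)=(0, 1), VC(e2)=(0, 2), e4 (invoked 6) maxes components and bumps P1 → (0, 3)
from VC(e3)=(1, 1), e6 (invoked 10) maxes components and bumps P0 → (2, 1)
from VC(e4)=(0, 3), e5 (invoked 9) maxes components and bumps P1 → (0, 4)
from VC(e1)=(0, 1), VC(e6)=(2, 1), e7 (invoked 12) maxes components and bumps P0 → (3, 1)
from VC(e7)=(3, 1), e8 (invoked 14) maxes components and bumps P0 → (4, 1)
target: VC(e7) = (3, 1)

(3, 1)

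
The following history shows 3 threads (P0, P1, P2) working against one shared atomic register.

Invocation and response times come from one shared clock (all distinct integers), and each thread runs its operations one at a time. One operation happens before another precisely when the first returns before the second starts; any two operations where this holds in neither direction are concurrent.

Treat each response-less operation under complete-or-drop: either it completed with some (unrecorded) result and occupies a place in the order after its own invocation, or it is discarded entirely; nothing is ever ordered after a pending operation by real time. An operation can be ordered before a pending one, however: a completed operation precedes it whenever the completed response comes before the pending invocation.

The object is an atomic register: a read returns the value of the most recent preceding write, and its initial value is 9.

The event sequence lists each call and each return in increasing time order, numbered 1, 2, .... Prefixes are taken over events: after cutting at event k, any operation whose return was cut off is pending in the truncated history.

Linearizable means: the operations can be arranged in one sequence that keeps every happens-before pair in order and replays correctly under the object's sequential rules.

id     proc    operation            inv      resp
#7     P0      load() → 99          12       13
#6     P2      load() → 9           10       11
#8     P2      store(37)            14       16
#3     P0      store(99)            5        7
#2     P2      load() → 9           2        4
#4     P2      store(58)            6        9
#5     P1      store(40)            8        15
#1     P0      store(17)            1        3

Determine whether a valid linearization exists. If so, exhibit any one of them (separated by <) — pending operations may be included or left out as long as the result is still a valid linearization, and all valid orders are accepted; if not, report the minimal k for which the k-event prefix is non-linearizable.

cut after 10 events: linearizable; cut after 11 events (#6 responds, time 11): not linearizable
checked exhaustively: 4 real-time-consistent orders of 5 completed operations, zero legal atomic register replays
every completion of the 1 pending operation (#5) was checked; none linearizes
sample order #1, #2, #3, #4, #6 (pending dropped) stalls at step 2 — #2 load() → 9 has no legal effect
sample order #1, #2, #4, #3, #6 (pending dropped) stalls at step 2 — #2 load() → 9 has no legal effect

not linearizable — minimal violating prefix: 11 events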